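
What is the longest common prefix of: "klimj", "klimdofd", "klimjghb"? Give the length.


Words: klimj, klimdofd, klimjghb
  Position 0: all 'k' => match
  Position 1: all 'l' => match
  Position 2: all 'i' => match
  Position 3: all 'm' => match
  Position 4: ('j', 'd', 'j') => mismatch, stop
LCP = "klim" (length 4)

4


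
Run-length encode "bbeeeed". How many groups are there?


Input: bbeeeed
Scanning for consecutive runs:
  Group 1: 'b' x 2 (positions 0-1)
  Group 2: 'e' x 4 (positions 2-5)
  Group 3: 'd' x 1 (positions 6-6)
Total groups: 3

3


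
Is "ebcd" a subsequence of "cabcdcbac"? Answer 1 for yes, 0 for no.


Check if "ebcd" is a subsequence of "cabcdcbac"
Greedy scan:
  Position 0 ('c'): no match needed
  Position 1 ('a'): no match needed
  Position 2 ('b'): no match needed
  Position 3 ('c'): no match needed
  Position 4 ('d'): no match needed
  Position 5 ('c'): no match needed
  Position 6 ('b'): no match needed
  Position 7 ('a'): no match needed
  Position 8 ('c'): no match needed
Only matched 0/4 characters => not a subsequence

0


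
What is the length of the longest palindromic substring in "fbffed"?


Input: "fbffed"
Checking substrings for palindromes:
  [0:3] "fbf" (len 3) => palindrome
  [2:4] "ff" (len 2) => palindrome
Longest palindromic substring: "fbf" with length 3

3


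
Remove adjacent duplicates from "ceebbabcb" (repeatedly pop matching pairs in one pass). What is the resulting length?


Input: ceebbabcb
Stack-based adjacent duplicate removal:
  Read 'c': push. Stack: c
  Read 'e': push. Stack: ce
  Read 'e': matches stack top 'e' => pop. Stack: c
  Read 'b': push. Stack: cb
  Read 'b': matches stack top 'b' => pop. Stack: c
  Read 'a': push. Stack: ca
  Read 'b': push. Stack: cab
  Read 'c': push. Stack: cabc
  Read 'b': push. Stack: cabcb
Final stack: "cabcb" (length 5)

5


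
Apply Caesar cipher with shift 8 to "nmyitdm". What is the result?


Caesar cipher: shift "nmyitdm" by 8
  'n' (pos 13) + 8 = pos 21 = 'v'
  'm' (pos 12) + 8 = pos 20 = 'u'
  'y' (pos 24) + 8 = pos 6 = 'g'
  'i' (pos 8) + 8 = pos 16 = 'q'
  't' (pos 19) + 8 = pos 1 = 'b'
  'd' (pos 3) + 8 = pos 11 = 'l'
  'm' (pos 12) + 8 = pos 20 = 'u'
Result: vugqblu

vugqblu


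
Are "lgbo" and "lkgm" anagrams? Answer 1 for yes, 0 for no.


Strings: "lgbo", "lkgm"
Sorted first:  bglo
Sorted second: gklm
Differ at position 0: 'b' vs 'g' => not anagrams

0


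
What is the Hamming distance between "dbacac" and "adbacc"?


Comparing "dbacac" and "adbacc" position by position:
  Position 0: 'd' vs 'a' => differ
  Position 1: 'b' vs 'd' => differ
  Position 2: 'a' vs 'b' => differ
  Position 3: 'c' vs 'a' => differ
  Position 4: 'a' vs 'c' => differ
  Position 5: 'c' vs 'c' => same
Total differences (Hamming distance): 5

5


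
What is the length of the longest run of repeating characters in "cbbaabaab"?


Input: "cbbaabaab"
Scanning for longest run:
  Position 1 ('b'): new char, reset run to 1
  Position 2 ('b'): continues run of 'b', length=2
  Position 3 ('a'): new char, reset run to 1
  Position 4 ('a'): continues run of 'a', length=2
  Position 5 ('b'): new char, reset run to 1
  Position 6 ('a'): new char, reset run to 1
  Position 7 ('a'): continues run of 'a', length=2
  Position 8 ('b'): new char, reset run to 1
Longest run: 'b' with length 2

2


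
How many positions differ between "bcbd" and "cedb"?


Comparing "bcbd" and "cedb" position by position:
  Position 0: 'b' vs 'c' => DIFFER
  Position 1: 'c' vs 'e' => DIFFER
  Position 2: 'b' vs 'd' => DIFFER
  Position 3: 'd' vs 'b' => DIFFER
Positions that differ: 4

4


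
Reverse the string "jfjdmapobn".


Input: jfjdmapobn
Reading characters right to left:
  Position 9: 'n'
  Position 8: 'b'
  Position 7: 'o'
  Position 6: 'p'
  Position 5: 'a'
  Position 4: 'm'
  Position 3: 'd'
  Position 2: 'j'
  Position 1: 'f'
  Position 0: 'j'
Reversed: nbopamdjfj

nbopamdjfj


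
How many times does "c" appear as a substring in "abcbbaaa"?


Searching for "c" in "abcbbaaa"
Scanning each position:
  Position 0: "a" => no
  Position 1: "b" => no
  Position 2: "c" => MATCH
  Position 3: "b" => no
  Position 4: "b" => no
  Position 5: "a" => no
  Position 6: "a" => no
  Position 7: "a" => no
Total occurrences: 1

1


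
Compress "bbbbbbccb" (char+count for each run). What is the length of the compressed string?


Input: bbbbbbccb
Runs:
  'b' x 6 => "b6"
  'c' x 2 => "c2"
  'b' x 1 => "b1"
Compressed: "b6c2b1"
Compressed length: 6

6


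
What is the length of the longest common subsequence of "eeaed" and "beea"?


LCS of "eeaed" and "beea"
DP table:
           b    e    e    a
      0    0    0    0    0
  e   0    0    1    1    1
  e   0    0    1    2    2
  a   0    0    1    2    3
  e   0    0    1    2    3
  d   0    0    1    2    3
LCS length = dp[5][4] = 3

3


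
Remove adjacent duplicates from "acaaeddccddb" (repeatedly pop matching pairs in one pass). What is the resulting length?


Input: acaaeddccddb
Stack-based adjacent duplicate removal:
  Read 'a': push. Stack: a
  Read 'c': push. Stack: ac
  Read 'a': push. Stack: aca
  Read 'a': matches stack top 'a' => pop. Stack: ac
  Read 'e': push. Stack: ace
  Read 'd': push. Stack: aced
  Read 'd': matches stack top 'd' => pop. Stack: ace
  Read 'c': push. Stack: acec
  Read 'c': matches stack top 'c' => pop. Stack: ace
  Read 'd': push. Stack: aced
  Read 'd': matches stack top 'd' => pop. Stack: ace
  Read 'b': push. Stack: aceb
Final stack: "aceb" (length 4)

4


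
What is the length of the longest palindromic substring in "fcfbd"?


Input: "fcfbd"
Checking substrings for palindromes:
  [0:3] "fcf" (len 3) => palindrome
Longest palindromic substring: "fcf" with length 3

3


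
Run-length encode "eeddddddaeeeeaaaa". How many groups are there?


Input: eeddddddaeeeeaaaa
Scanning for consecutive runs:
  Group 1: 'e' x 2 (positions 0-1)
  Group 2: 'd' x 6 (positions 2-7)
  Group 3: 'a' x 1 (positions 8-8)
  Group 4: 'e' x 4 (positions 9-12)
  Group 5: 'a' x 4 (positions 13-16)
Total groups: 5

5


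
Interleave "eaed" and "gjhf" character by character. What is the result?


Interleaving "eaed" and "gjhf":
  Position 0: 'e' from first, 'g' from second => "eg"
  Position 1: 'a' from first, 'j' from second => "aj"
  Position 2: 'e' from first, 'h' from second => "eh"
  Position 3: 'd' from first, 'f' from second => "df"
Result: egajehdf

egajehdf


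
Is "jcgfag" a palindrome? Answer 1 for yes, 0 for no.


Input: jcgfag
Reversed: gafgcj
  Compare pos 0 ('j') with pos 5 ('g'): MISMATCH
  Compare pos 1 ('c') with pos 4 ('a'): MISMATCH
  Compare pos 2 ('g') with pos 3 ('f'): MISMATCH
Result: not a palindrome

0


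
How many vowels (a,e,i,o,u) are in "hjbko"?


Input: hjbko
Checking each character:
  'h' at position 0: consonant
  'j' at position 1: consonant
  'b' at position 2: consonant
  'k' at position 3: consonant
  'o' at position 4: vowel (running total: 1)
Total vowels: 1

1


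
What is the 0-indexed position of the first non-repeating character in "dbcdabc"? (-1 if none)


Input: dbcdabc
Character frequencies:
  'a': 1
  'b': 2
  'c': 2
  'd': 2
Scanning left to right for freq == 1:
  Position 0 ('d'): freq=2, skip
  Position 1 ('b'): freq=2, skip
  Position 2 ('c'): freq=2, skip
  Position 3 ('d'): freq=2, skip
  Position 4 ('a'): unique! => answer = 4

4


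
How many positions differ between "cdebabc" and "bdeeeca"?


Comparing "cdebabc" and "bdeeeca" position by position:
  Position 0: 'c' vs 'b' => DIFFER
  Position 1: 'd' vs 'd' => same
  Position 2: 'e' vs 'e' => same
  Position 3: 'b' vs 'e' => DIFFER
  Position 4: 'a' vs 'e' => DIFFER
  Position 5: 'b' vs 'c' => DIFFER
  Position 6: 'c' vs 'a' => DIFFER
Positions that differ: 5

5


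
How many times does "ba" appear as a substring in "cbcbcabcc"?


Searching for "ba" in "cbcbcabcc"
Scanning each position:
  Position 0: "cb" => no
  Position 1: "bc" => no
  Position 2: "cb" => no
  Position 3: "bc" => no
  Position 4: "ca" => no
  Position 5: "ab" => no
  Position 6: "bc" => no
  Position 7: "cc" => no
Total occurrences: 0

0


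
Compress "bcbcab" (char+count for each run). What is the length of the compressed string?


Input: bcbcab
Runs:
  'b' x 1 => "b1"
  'c' x 1 => "c1"
  'b' x 1 => "b1"
  'c' x 1 => "c1"
  'a' x 1 => "a1"
  'b' x 1 => "b1"
Compressed: "b1c1b1c1a1b1"
Compressed length: 12

12


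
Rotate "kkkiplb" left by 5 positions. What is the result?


Input: "kkkiplb", rotate left by 5
First 5 characters: "kkkip"
Remaining characters: "lb"
Concatenate remaining + first: "lb" + "kkkip" = "lbkkkip"

lbkkkip


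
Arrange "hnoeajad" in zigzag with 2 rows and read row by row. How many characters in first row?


Zigzag "hnoeajad" into 2 rows:
Placing characters:
  'h' => row 0
  'n' => row 1
  'o' => row 0
  'e' => row 1
  'a' => row 0
  'j' => row 1
  'a' => row 0
  'd' => row 1
Rows:
  Row 0: "hoaa"
  Row 1: "nejd"
First row length: 4

4


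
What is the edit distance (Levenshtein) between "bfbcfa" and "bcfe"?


Computing edit distance: "bfbcfa" -> "bcfe"
DP table:
           b    c    f    e
      0    1    2    3    4
  b   1    0    1    2    3
  f   2    1    1    1    2
  b   3    2    2    2    2
  c   4    3    2    3    3
  f   5    4    3    2    3
  a   6    5    4    3    3
Edit distance = dp[6][4] = 3

3


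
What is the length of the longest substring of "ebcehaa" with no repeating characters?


Input: "ebcehaa"
Sliding window (track last position of each char):
  Position 0 ('e'): window [0,0] length 1 -- new best
  Position 1 ('b'): window [0,1] length 2 -- new best
  Position 2 ('c'): window [0,2] length 3 -- new best
  Position 3 ('e'): repeat (last at 0), move window start to 1
  Position 3 ('e'): window [1,3] length 3
  Position 4 ('h'): window [1,4] length 4 -- new best
  Position 5 ('a'): window [1,5] length 5 -- new best
  Position 6 ('a'): repeat (last at 5), move window start to 6
  Position 6 ('a'): window [6,6] length 1
Longest substring with no repeats: "bceha" with length 5

5


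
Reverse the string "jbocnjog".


Input: jbocnjog
Reading characters right to left:
  Position 7: 'g'
  Position 6: 'o'
  Position 5: 'j'
  Position 4: 'n'
  Position 3: 'c'
  Position 2: 'o'
  Position 1: 'b'
  Position 0: 'j'
Reversed: gojncobj

gojncobj


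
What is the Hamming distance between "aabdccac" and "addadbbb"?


Comparing "aabdccac" and "addadbbb" position by position:
  Position 0: 'a' vs 'a' => same
  Position 1: 'a' vs 'd' => differ
  Position 2: 'b' vs 'd' => differ
  Position 3: 'd' vs 'a' => differ
  Position 4: 'c' vs 'd' => differ
  Position 5: 'c' vs 'b' => differ
  Position 6: 'a' vs 'b' => differ
  Position 7: 'c' vs 'b' => differ
Total differences (Hamming distance): 7

7


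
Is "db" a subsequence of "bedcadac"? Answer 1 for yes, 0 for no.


Check if "db" is a subsequence of "bedcadac"
Greedy scan:
  Position 0 ('b'): no match needed
  Position 1 ('e'): no match needed
  Position 2 ('d'): matches sub[0] = 'd'
  Position 3 ('c'): no match needed
  Position 4 ('a'): no match needed
  Position 5 ('d'): no match needed
  Position 6 ('a'): no match needed
  Position 7 ('c'): no match needed
Only matched 1/2 characters => not a subsequence

0


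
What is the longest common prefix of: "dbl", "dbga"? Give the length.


Words: dbl, dbga
  Position 0: all 'd' => match
  Position 1: all 'b' => match
  Position 2: ('l', 'g') => mismatch, stop
LCP = "db" (length 2)

2


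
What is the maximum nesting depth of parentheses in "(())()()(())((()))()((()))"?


Input: "(())()()(())((()))()((()))"
Tracking depth:
  Position 0 '(': depth becomes 1
  Position 1 '(': depth becomes 2
  Position 2 ')': depth becomes 1
  Position 3 ')': depth becomes 0
  Position 4 '(': depth becomes 1
  Position 5 ')': depth becomes 0
  Position 6 '(': depth becomes 1
  Position 7 ')': depth becomes 0
  Position 8 '(': depth becomes 1
  Position 9 '(': depth becomes 2
  Position 10 ')': depth becomes 1
  Position 11 ')': depth becomes 0
  Position 12 '(': depth becomes 1
  Position 13 '(': depth becomes 2
  Position 14 '(': depth becomes 3
  Position 15 ')': depth becomes 2
  Position 16 ')': depth becomes 1
  Position 17 ')': depth becomes 0
  Position 18 '(': depth becomes 1
  Position 19 ')': depth becomes 0
  Position 20 '(': depth becomes 1
  Position 21 '(': depth becomes 2
  Position 22 '(': depth becomes 3
  Position 23 ')': depth becomes 2
  Position 24 ')': depth becomes 1
  Position 25 ')': depth becomes 0
Maximum depth reached: 3

3


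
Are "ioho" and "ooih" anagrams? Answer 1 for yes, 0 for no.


Strings: "ioho", "ooih"
Sorted first:  hioo
Sorted second: hioo
Sorted forms match => anagrams

1


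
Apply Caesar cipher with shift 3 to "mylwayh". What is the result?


Caesar cipher: shift "mylwayh" by 3
  'm' (pos 12) + 3 = pos 15 = 'p'
  'y' (pos 24) + 3 = pos 1 = 'b'
  'l' (pos 11) + 3 = pos 14 = 'o'
  'w' (pos 22) + 3 = pos 25 = 'z'
  'a' (pos 0) + 3 = pos 3 = 'd'
  'y' (pos 24) + 3 = pos 1 = 'b'
  'h' (pos 7) + 3 = pos 10 = 'k'
Result: pbozdbk

pbozdbk


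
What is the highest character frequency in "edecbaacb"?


Input: edecbaacb
Character counts:
  'a': 2
  'b': 2
  'c': 2
  'd': 1
  'e': 2
Maximum frequency: 2

2


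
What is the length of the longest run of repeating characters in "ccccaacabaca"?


Input: "ccccaacabaca"
Scanning for longest run:
  Position 1 ('c'): continues run of 'c', length=2
  Position 2 ('c'): continues run of 'c', length=3
  Position 3 ('c'): continues run of 'c', length=4
  Position 4 ('a'): new char, reset run to 1
  Position 5 ('a'): continues run of 'a', length=2
  Position 6 ('c'): new char, reset run to 1
  Position 7 ('a'): new char, reset run to 1
  Position 8 ('b'): new char, reset run to 1
  Position 9 ('a'): new char, reset run to 1
  Position 10 ('c'): new char, reset run to 1
  Position 11 ('a'): new char, reset run to 1
Longest run: 'c' with length 4

4


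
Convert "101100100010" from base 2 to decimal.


Input: "101100100010" in base 2
Positional expansion:
  Digit '1' (value 1) x 2^11 = 2048
  Digit '0' (value 0) x 2^10 = 0
  Digit '1' (value 1) x 2^9 = 512
  Digit '1' (value 1) x 2^8 = 256
  Digit '0' (value 0) x 2^7 = 0
  Digit '0' (value 0) x 2^6 = 0
  Digit '1' (value 1) x 2^5 = 32
  Digit '0' (value 0) x 2^4 = 0
  Digit '0' (value 0) x 2^3 = 0
  Digit '0' (value 0) x 2^2 = 0
  Digit '1' (value 1) x 2^1 = 2
  Digit '0' (value 0) x 2^0 = 0
Sum = 2850

2850


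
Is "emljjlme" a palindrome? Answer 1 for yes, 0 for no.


Input: emljjlme
Reversed: emljjlme
  Compare pos 0 ('e') with pos 7 ('e'): match
  Compare pos 1 ('m') with pos 6 ('m'): match
  Compare pos 2 ('l') with pos 5 ('l'): match
  Compare pos 3 ('j') with pos 4 ('j'): match
Result: palindrome

1


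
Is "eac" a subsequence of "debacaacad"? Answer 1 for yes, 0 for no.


Check if "eac" is a subsequence of "debacaacad"
Greedy scan:
  Position 0 ('d'): no match needed
  Position 1 ('e'): matches sub[0] = 'e'
  Position 2 ('b'): no match needed
  Position 3 ('a'): matches sub[1] = 'a'
  Position 4 ('c'): matches sub[2] = 'c'
  Position 5 ('a'): no match needed
  Position 6 ('a'): no match needed
  Position 7 ('c'): no match needed
  Position 8 ('a'): no match needed
  Position 9 ('d'): no match needed
All 3 characters matched => is a subsequence

1


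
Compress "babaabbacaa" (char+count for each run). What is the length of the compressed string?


Input: babaabbacaa
Runs:
  'b' x 1 => "b1"
  'a' x 1 => "a1"
  'b' x 1 => "b1"
  'a' x 2 => "a2"
  'b' x 2 => "b2"
  'a' x 1 => "a1"
  'c' x 1 => "c1"
  'a' x 2 => "a2"
Compressed: "b1a1b1a2b2a1c1a2"
Compressed length: 16

16


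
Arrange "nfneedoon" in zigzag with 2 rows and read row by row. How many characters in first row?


Zigzag "nfneedoon" into 2 rows:
Placing characters:
  'n' => row 0
  'f' => row 1
  'n' => row 0
  'e' => row 1
  'e' => row 0
  'd' => row 1
  'o' => row 0
  'o' => row 1
  'n' => row 0
Rows:
  Row 0: "nneon"
  Row 1: "fedo"
First row length: 5

5


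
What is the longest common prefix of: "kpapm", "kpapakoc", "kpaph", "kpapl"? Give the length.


Words: kpapm, kpapakoc, kpaph, kpapl
  Position 0: all 'k' => match
  Position 1: all 'p' => match
  Position 2: all 'a' => match
  Position 3: all 'p' => match
  Position 4: ('m', 'a', 'h', 'l') => mismatch, stop
LCP = "kpap" (length 4)

4


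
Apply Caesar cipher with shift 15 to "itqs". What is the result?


Caesar cipher: shift "itqs" by 15
  'i' (pos 8) + 15 = pos 23 = 'x'
  't' (pos 19) + 15 = pos 8 = 'i'
  'q' (pos 16) + 15 = pos 5 = 'f'
  's' (pos 18) + 15 = pos 7 = 'h'
Result: xifh

xifh


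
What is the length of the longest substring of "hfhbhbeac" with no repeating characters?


Input: "hfhbhbeac"
Sliding window (track last position of each char):
  Position 0 ('h'): window [0,0] length 1 -- new best
  Position 1 ('f'): window [0,1] length 2 -- new best
  Position 2 ('h'): repeat (last at 0), move window start to 1
  Position 2 ('h'): window [1,2] length 2
  Position 3 ('b'): window [1,3] length 3 -- new best
  Position 4 ('h'): repeat (last at 2), move window start to 3
  Position 4 ('h'): window [3,4] length 2
  Position 5 ('b'): repeat (last at 3), move window start to 4
  Position 5 ('b'): window [4,5] length 2
  Position 6 ('e'): window [4,6] length 3
  Position 7 ('a'): window [4,7] length 4 -- new best
  Position 8 ('c'): window [4,8] length 5 -- new best
Longest substring with no repeats: "hbeac" with length 5

5


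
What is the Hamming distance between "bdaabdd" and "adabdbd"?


Comparing "bdaabdd" and "adabdbd" position by position:
  Position 0: 'b' vs 'a' => differ
  Position 1: 'd' vs 'd' => same
  Position 2: 'a' vs 'a' => same
  Position 3: 'a' vs 'b' => differ
  Position 4: 'b' vs 'd' => differ
  Position 5: 'd' vs 'b' => differ
  Position 6: 'd' vs 'd' => same
Total differences (Hamming distance): 4

4


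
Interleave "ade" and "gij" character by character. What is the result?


Interleaving "ade" and "gij":
  Position 0: 'a' from first, 'g' from second => "ag"
  Position 1: 'd' from first, 'i' from second => "di"
  Position 2: 'e' from first, 'j' from second => "ej"
Result: agdiej

agdiej


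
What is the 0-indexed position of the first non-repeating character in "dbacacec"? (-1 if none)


Input: dbacacec
Character frequencies:
  'a': 2
  'b': 1
  'c': 3
  'd': 1
  'e': 1
Scanning left to right for freq == 1:
  Position 0 ('d'): unique! => answer = 0

0


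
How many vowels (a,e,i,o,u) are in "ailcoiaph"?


Input: ailcoiaph
Checking each character:
  'a' at position 0: vowel (running total: 1)
  'i' at position 1: vowel (running total: 2)
  'l' at position 2: consonant
  'c' at position 3: consonant
  'o' at position 4: vowel (running total: 3)
  'i' at position 5: vowel (running total: 4)
  'a' at position 6: vowel (running total: 5)
  'p' at position 7: consonant
  'h' at position 8: consonant
Total vowels: 5

5


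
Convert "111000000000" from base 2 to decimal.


Input: "111000000000" in base 2
Positional expansion:
  Digit '1' (value 1) x 2^11 = 2048
  Digit '1' (value 1) x 2^10 = 1024
  Digit '1' (value 1) x 2^9 = 512
  Digit '0' (value 0) x 2^8 = 0
  Digit '0' (value 0) x 2^7 = 0
  Digit '0' (value 0) x 2^6 = 0
  Digit '0' (value 0) x 2^5 = 0
  Digit '0' (value 0) x 2^4 = 0
  Digit '0' (value 0) x 2^3 = 0
  Digit '0' (value 0) x 2^2 = 0
  Digit '0' (value 0) x 2^1 = 0
  Digit '0' (value 0) x 2^0 = 0
Sum = 3584

3584


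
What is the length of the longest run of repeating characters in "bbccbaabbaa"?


Input: "bbccbaabbaa"
Scanning for longest run:
  Position 1 ('b'): continues run of 'b', length=2
  Position 2 ('c'): new char, reset run to 1
  Position 3 ('c'): continues run of 'c', length=2
  Position 4 ('b'): new char, reset run to 1
  Position 5 ('a'): new char, reset run to 1
  Position 6 ('a'): continues run of 'a', length=2
  Position 7 ('b'): new char, reset run to 1
  Position 8 ('b'): continues run of 'b', length=2
  Position 9 ('a'): new char, reset run to 1
  Position 10 ('a'): continues run of 'a', length=2
Longest run: 'b' with length 2

2


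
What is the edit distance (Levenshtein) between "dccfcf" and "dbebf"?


Computing edit distance: "dccfcf" -> "dbebf"
DP table:
           d    b    e    b    f
      0    1    2    3    4    5
  d   1    0    1    2    3    4
  c   2    1    1    2    3    4
  c   3    2    2    2    3    4
  f   4    3    3    3    3    3
  c   5    4    4    4    4    4
  f   6    5    5    5    5    4
Edit distance = dp[6][5] = 4

4


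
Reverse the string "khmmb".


Input: khmmb
Reading characters right to left:
  Position 4: 'b'
  Position 3: 'm'
  Position 2: 'm'
  Position 1: 'h'
  Position 0: 'k'
Reversed: bmmhk

bmmhk


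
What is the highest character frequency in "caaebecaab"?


Input: caaebecaab
Character counts:
  'a': 4
  'b': 2
  'c': 2
  'e': 2
Maximum frequency: 4

4


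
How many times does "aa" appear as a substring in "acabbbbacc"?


Searching for "aa" in "acabbbbacc"
Scanning each position:
  Position 0: "ac" => no
  Position 1: "ca" => no
  Position 2: "ab" => no
  Position 3: "bb" => no
  Position 4: "bb" => no
  Position 5: "bb" => no
  Position 6: "ba" => no
  Position 7: "ac" => no
  Position 8: "cc" => no
Total occurrences: 0

0


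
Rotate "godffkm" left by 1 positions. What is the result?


Input: "godffkm", rotate left by 1
First 1 characters: "g"
Remaining characters: "odffkm"
Concatenate remaining + first: "odffkm" + "g" = "odffkmg"

odffkmg


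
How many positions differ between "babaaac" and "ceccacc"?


Comparing "babaaac" and "ceccacc" position by position:
  Position 0: 'b' vs 'c' => DIFFER
  Position 1: 'a' vs 'e' => DIFFER
  Position 2: 'b' vs 'c' => DIFFER
  Position 3: 'a' vs 'c' => DIFFER
  Position 4: 'a' vs 'a' => same
  Position 5: 'a' vs 'c' => DIFFER
  Position 6: 'c' vs 'c' => same
Positions that differ: 5

5


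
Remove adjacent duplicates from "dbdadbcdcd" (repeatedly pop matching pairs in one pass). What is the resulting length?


Input: dbdadbcdcd
Stack-based adjacent duplicate removal:
  Read 'd': push. Stack: d
  Read 'b': push. Stack: db
  Read 'd': push. Stack: dbd
  Read 'a': push. Stack: dbda
  Read 'd': push. Stack: dbdad
  Read 'b': push. Stack: dbdadb
  Read 'c': push. Stack: dbdadbc
  Read 'd': push. Stack: dbdadbcd
  Read 'c': push. Stack: dbdadbcdc
  Read 'd': push. Stack: dbdadbcdcd
Final stack: "dbdadbcdcd" (length 10)

10


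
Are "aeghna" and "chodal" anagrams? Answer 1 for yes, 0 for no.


Strings: "aeghna", "chodal"
Sorted first:  aaeghn
Sorted second: acdhlo
Differ at position 1: 'a' vs 'c' => not anagrams

0


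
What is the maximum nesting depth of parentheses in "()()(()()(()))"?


Input: "()()(()()(()))"
Tracking depth:
  Position 0 '(': depth becomes 1
  Position 1 ')': depth becomes 0
  Position 2 '(': depth becomes 1
  Position 3 ')': depth becomes 0
  Position 4 '(': depth becomes 1
  Position 5 '(': depth becomes 2
  Position 6 ')': depth becomes 1
  Position 7 '(': depth becomes 2
  Position 8 ')': depth becomes 1
  Position 9 '(': depth becomes 2
  Position 10 '(': depth becomes 3
  Position 11 ')': depth becomes 2
  Position 12 ')': depth becomes 1
  Position 13 ')': depth becomes 0
Maximum depth reached: 3

3


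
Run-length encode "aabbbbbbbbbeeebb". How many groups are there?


Input: aabbbbbbbbbeeebb
Scanning for consecutive runs:
  Group 1: 'a' x 2 (positions 0-1)
  Group 2: 'b' x 9 (positions 2-10)
  Group 3: 'e' x 3 (positions 11-13)
  Group 4: 'b' x 2 (positions 14-15)
Total groups: 4

4


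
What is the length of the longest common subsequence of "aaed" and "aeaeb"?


LCS of "aaed" and "aeaeb"
DP table:
           a    e    a    e    b
      0    0    0    0    0    0
  a   0    1    1    1    1    1
  a   0    1    1    2    2    2
  e   0    1    2    2    3    3
  d   0    1    2    2    3    3
LCS length = dp[4][5] = 3

3


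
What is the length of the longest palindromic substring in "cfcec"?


Input: "cfcec"
Checking substrings for palindromes:
  [0:3] "cfc" (len 3) => palindrome
  [2:5] "cec" (len 3) => palindrome
Longest palindromic substring: "cfc" with length 3

3


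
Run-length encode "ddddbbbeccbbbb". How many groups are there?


Input: ddddbbbeccbbbb
Scanning for consecutive runs:
  Group 1: 'd' x 4 (positions 0-3)
  Group 2: 'b' x 3 (positions 4-6)
  Group 3: 'e' x 1 (positions 7-7)
  Group 4: 'c' x 2 (positions 8-9)
  Group 5: 'b' x 4 (positions 10-13)
Total groups: 5

5


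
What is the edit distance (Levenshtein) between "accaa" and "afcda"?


Computing edit distance: "accaa" -> "afcda"
DP table:
           a    f    c    d    a
      0    1    2    3    4    5
  a   1    0    1    2    3    4
  c   2    1    1    1    2    3
  c   3    2    2    1    2    3
  a   4    3    3    2    2    2
  a   5    4    4    3    3    2
Edit distance = dp[5][5] = 2

2


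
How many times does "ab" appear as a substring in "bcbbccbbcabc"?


Searching for "ab" in "bcbbccbbcabc"
Scanning each position:
  Position 0: "bc" => no
  Position 1: "cb" => no
  Position 2: "bb" => no
  Position 3: "bc" => no
  Position 4: "cc" => no
  Position 5: "cb" => no
  Position 6: "bb" => no
  Position 7: "bc" => no
  Position 8: "ca" => no
  Position 9: "ab" => MATCH
  Position 10: "bc" => no
Total occurrences: 1

1


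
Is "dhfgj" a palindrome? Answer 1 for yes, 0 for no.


Input: dhfgj
Reversed: jgfhd
  Compare pos 0 ('d') with pos 4 ('j'): MISMATCH
  Compare pos 1 ('h') with pos 3 ('g'): MISMATCH
Result: not a palindrome

0


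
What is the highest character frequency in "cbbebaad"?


Input: cbbebaad
Character counts:
  'a': 2
  'b': 3
  'c': 1
  'd': 1
  'e': 1
Maximum frequency: 3

3


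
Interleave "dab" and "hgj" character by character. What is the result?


Interleaving "dab" and "hgj":
  Position 0: 'd' from first, 'h' from second => "dh"
  Position 1: 'a' from first, 'g' from second => "ag"
  Position 2: 'b' from first, 'j' from second => "bj"
Result: dhagbj

dhagbj


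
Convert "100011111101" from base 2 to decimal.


Input: "100011111101" in base 2
Positional expansion:
  Digit '1' (value 1) x 2^11 = 2048
  Digit '0' (value 0) x 2^10 = 0
  Digit '0' (value 0) x 2^9 = 0
  Digit '0' (value 0) x 2^8 = 0
  Digit '1' (value 1) x 2^7 = 128
  Digit '1' (value 1) x 2^6 = 64
  Digit '1' (value 1) x 2^5 = 32
  Digit '1' (value 1) x 2^4 = 16
  Digit '1' (value 1) x 2^3 = 8
  Digit '1' (value 1) x 2^2 = 4
  Digit '0' (value 0) x 2^1 = 0
  Digit '1' (value 1) x 2^0 = 1
Sum = 2301

2301


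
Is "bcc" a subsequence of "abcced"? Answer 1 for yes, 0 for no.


Check if "bcc" is a subsequence of "abcced"
Greedy scan:
  Position 0 ('a'): no match needed
  Position 1 ('b'): matches sub[0] = 'b'
  Position 2 ('c'): matches sub[1] = 'c'
  Position 3 ('c'): matches sub[2] = 'c'
  Position 4 ('e'): no match needed
  Position 5 ('d'): no match needed
All 3 characters matched => is a subsequence

1


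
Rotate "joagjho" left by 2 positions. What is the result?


Input: "joagjho", rotate left by 2
First 2 characters: "jo"
Remaining characters: "agjho"
Concatenate remaining + first: "agjho" + "jo" = "agjhojo"

agjhojo


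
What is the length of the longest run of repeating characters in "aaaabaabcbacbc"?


Input: "aaaabaabcbacbc"
Scanning for longest run:
  Position 1 ('a'): continues run of 'a', length=2
  Position 2 ('a'): continues run of 'a', length=3
  Position 3 ('a'): continues run of 'a', length=4
  Position 4 ('b'): new char, reset run to 1
  Position 5 ('a'): new char, reset run to 1
  Position 6 ('a'): continues run of 'a', length=2
  Position 7 ('b'): new char, reset run to 1
  Position 8 ('c'): new char, reset run to 1
  Position 9 ('b'): new char, reset run to 1
  Position 10 ('a'): new char, reset run to 1
  Position 11 ('c'): new char, reset run to 1
  Position 12 ('b'): new char, reset run to 1
  Position 13 ('c'): new char, reset run to 1
Longest run: 'a' with length 4

4


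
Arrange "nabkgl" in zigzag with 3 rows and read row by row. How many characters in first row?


Zigzag "nabkgl" into 3 rows:
Placing characters:
  'n' => row 0
  'a' => row 1
  'b' => row 2
  'k' => row 1
  'g' => row 0
  'l' => row 1
Rows:
  Row 0: "ng"
  Row 1: "akl"
  Row 2: "b"
First row length: 2

2


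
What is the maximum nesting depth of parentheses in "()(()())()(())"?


Input: "()(()())()(())"
Tracking depth:
  Position 0 '(': depth becomes 1
  Position 1 ')': depth becomes 0
  Position 2 '(': depth becomes 1
  Position 3 '(': depth becomes 2
  Position 4 ')': depth becomes 1
  Position 5 '(': depth becomes 2
  Position 6 ')': depth becomes 1
  Position 7 ')': depth becomes 0
  Position 8 '(': depth becomes 1
  Position 9 ')': depth becomes 0
  Position 10 '(': depth becomes 1
  Position 11 '(': depth becomes 2
  Position 12 ')': depth becomes 1
  Position 13 ')': depth becomes 0
Maximum depth reached: 2

2


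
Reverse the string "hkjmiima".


Input: hkjmiima
Reading characters right to left:
  Position 7: 'a'
  Position 6: 'm'
  Position 5: 'i'
  Position 4: 'i'
  Position 3: 'm'
  Position 2: 'j'
  Position 1: 'k'
  Position 0: 'h'
Reversed: amiimjkh

amiimjkh


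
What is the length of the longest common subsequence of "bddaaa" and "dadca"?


LCS of "bddaaa" and "dadca"
DP table:
           d    a    d    c    a
      0    0    0    0    0    0
  b   0    0    0    0    0    0
  d   0    1    1    1    1    1
  d   0    1    1    2    2    2
  a   0    1    2    2    2    3
  a   0    1    2    2    2    3
  a   0    1    2    2    2    3
LCS length = dp[6][5] = 3

3


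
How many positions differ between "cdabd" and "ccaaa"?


Comparing "cdabd" and "ccaaa" position by position:
  Position 0: 'c' vs 'c' => same
  Position 1: 'd' vs 'c' => DIFFER
  Position 2: 'a' vs 'a' => same
  Position 3: 'b' vs 'a' => DIFFER
  Position 4: 'd' vs 'a' => DIFFER
Positions that differ: 3

3


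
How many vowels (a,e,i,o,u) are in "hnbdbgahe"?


Input: hnbdbgahe
Checking each character:
  'h' at position 0: consonant
  'n' at position 1: consonant
  'b' at position 2: consonant
  'd' at position 3: consonant
  'b' at position 4: consonant
  'g' at position 5: consonant
  'a' at position 6: vowel (running total: 1)
  'h' at position 7: consonant
  'e' at position 8: vowel (running total: 2)
Total vowels: 2

2


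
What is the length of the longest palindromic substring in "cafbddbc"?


Input: "cafbddbc"
Checking substrings for palindromes:
  [3:7] "bddb" (len 4) => palindrome
  [4:6] "dd" (len 2) => palindrome
Longest palindromic substring: "bddb" with length 4

4


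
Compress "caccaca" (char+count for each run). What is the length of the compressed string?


Input: caccaca
Runs:
  'c' x 1 => "c1"
  'a' x 1 => "a1"
  'c' x 2 => "c2"
  'a' x 1 => "a1"
  'c' x 1 => "c1"
  'a' x 1 => "a1"
Compressed: "c1a1c2a1c1a1"
Compressed length: 12

12


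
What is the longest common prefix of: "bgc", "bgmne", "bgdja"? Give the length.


Words: bgc, bgmne, bgdja
  Position 0: all 'b' => match
  Position 1: all 'g' => match
  Position 2: ('c', 'm', 'd') => mismatch, stop
LCP = "bg" (length 2)

2


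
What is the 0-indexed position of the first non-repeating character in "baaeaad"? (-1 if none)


Input: baaeaad
Character frequencies:
  'a': 4
  'b': 1
  'd': 1
  'e': 1
Scanning left to right for freq == 1:
  Position 0 ('b'): unique! => answer = 0

0


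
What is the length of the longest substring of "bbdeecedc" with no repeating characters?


Input: "bbdeecedc"
Sliding window (track last position of each char):
  Position 0 ('b'): window [0,0] length 1 -- new best
  Position 1 ('b'): repeat (last at 0), move window start to 1
  Position 1 ('b'): window [1,1] length 1
  Position 2 ('d'): window [1,2] length 2 -- new best
  Position 3 ('e'): window [1,3] length 3 -- new best
  Position 4 ('e'): repeat (last at 3), move window start to 4
  Position 4 ('e'): window [4,4] length 1
  Position 5 ('c'): window [4,5] length 2
  Position 6 ('e'): repeat (last at 4), move window start to 5
  Position 6 ('e'): window [5,6] length 2
  Position 7 ('d'): window [5,7] length 3
  Position 8 ('c'): repeat (last at 5), move window start to 6
  Position 8 ('c'): window [6,8] length 3
Longest substring with no repeats: "bde" with length 3

3


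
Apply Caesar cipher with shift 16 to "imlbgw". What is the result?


Caesar cipher: shift "imlbgw" by 16
  'i' (pos 8) + 16 = pos 24 = 'y'
  'm' (pos 12) + 16 = pos 2 = 'c'
  'l' (pos 11) + 16 = pos 1 = 'b'
  'b' (pos 1) + 16 = pos 17 = 'r'
  'g' (pos 6) + 16 = pos 22 = 'w'
  'w' (pos 22) + 16 = pos 12 = 'm'
Result: ycbrwm

ycbrwm


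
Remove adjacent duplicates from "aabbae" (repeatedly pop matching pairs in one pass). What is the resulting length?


Input: aabbae
Stack-based adjacent duplicate removal:
  Read 'a': push. Stack: a
  Read 'a': matches stack top 'a' => pop. Stack: (empty)
  Read 'b': push. Stack: b
  Read 'b': matches stack top 'b' => pop. Stack: (empty)
  Read 'a': push. Stack: a
  Read 'e': push. Stack: ae
Final stack: "ae" (length 2)

2


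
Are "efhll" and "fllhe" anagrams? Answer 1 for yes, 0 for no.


Strings: "efhll", "fllhe"
Sorted first:  efhll
Sorted second: efhll
Sorted forms match => anagrams

1


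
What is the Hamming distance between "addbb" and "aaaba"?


Comparing "addbb" and "aaaba" position by position:
  Position 0: 'a' vs 'a' => same
  Position 1: 'd' vs 'a' => differ
  Position 2: 'd' vs 'a' => differ
  Position 3: 'b' vs 'b' => same
  Position 4: 'b' vs 'a' => differ
Total differences (Hamming distance): 3

3


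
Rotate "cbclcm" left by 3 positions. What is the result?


Input: "cbclcm", rotate left by 3
First 3 characters: "cbc"
Remaining characters: "lcm"
Concatenate remaining + first: "lcm" + "cbc" = "lcmcbc"

lcmcbc


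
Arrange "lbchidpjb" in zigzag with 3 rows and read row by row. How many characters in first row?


Zigzag "lbchidpjb" into 3 rows:
Placing characters:
  'l' => row 0
  'b' => row 1
  'c' => row 2
  'h' => row 1
  'i' => row 0
  'd' => row 1
  'p' => row 2
  'j' => row 1
  'b' => row 0
Rows:
  Row 0: "lib"
  Row 1: "bhdj"
  Row 2: "cp"
First row length: 3

3


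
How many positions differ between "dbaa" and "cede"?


Comparing "dbaa" and "cede" position by position:
  Position 0: 'd' vs 'c' => DIFFER
  Position 1: 'b' vs 'e' => DIFFER
  Position 2: 'a' vs 'd' => DIFFER
  Position 3: 'a' vs 'e' => DIFFER
Positions that differ: 4

4


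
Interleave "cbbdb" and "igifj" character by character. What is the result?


Interleaving "cbbdb" and "igifj":
  Position 0: 'c' from first, 'i' from second => "ci"
  Position 1: 'b' from first, 'g' from second => "bg"
  Position 2: 'b' from first, 'i' from second => "bi"
  Position 3: 'd' from first, 'f' from second => "df"
  Position 4: 'b' from first, 'j' from second => "bj"
Result: cibgbidfbj

cibgbidfbj


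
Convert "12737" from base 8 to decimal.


Input: "12737" in base 8
Positional expansion:
  Digit '1' (value 1) x 8^4 = 4096
  Digit '2' (value 2) x 8^3 = 1024
  Digit '7' (value 7) x 8^2 = 448
  Digit '3' (value 3) x 8^1 = 24
  Digit '7' (value 7) x 8^0 = 7
Sum = 5599

5599


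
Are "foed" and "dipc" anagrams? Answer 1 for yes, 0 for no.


Strings: "foed", "dipc"
Sorted first:  defo
Sorted second: cdip
Differ at position 0: 'd' vs 'c' => not anagrams

0


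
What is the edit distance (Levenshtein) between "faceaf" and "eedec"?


Computing edit distance: "faceaf" -> "eedec"
DP table:
           e    e    d    e    c
      0    1    2    3    4    5
  f   1    1    2    3    4    5
  a   2    2    2    3    4    5
  c   3    3    3    3    4    4
  e   4    3    3    4    3    4
  a   5    4    4    4    4    4
  f   6    5    5    5    5    5
Edit distance = dp[6][5] = 5

5


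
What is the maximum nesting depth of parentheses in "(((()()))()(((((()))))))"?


Input: "(((()()))()(((((()))))))"
Tracking depth:
  Position 0 '(': depth becomes 1
  Position 1 '(': depth becomes 2
  Position 2 '(': depth becomes 3
  Position 3 '(': depth becomes 4
  Position 4 ')': depth becomes 3
  Position 5 '(': depth becomes 4
  Position 6 ')': depth becomes 3
  Position 7 ')': depth becomes 2
  Position 8 ')': depth becomes 1
  Position 9 '(': depth becomes 2
  Position 10 ')': depth becomes 1
  Position 11 '(': depth becomes 2
  Position 12 '(': depth becomes 3
  Position 13 '(': depth becomes 4
  Position 14 '(': depth becomes 5
  Position 15 '(': depth becomes 6
  Position 16 '(': depth becomes 7
  Position 17 ')': depth becomes 6
  Position 18 ')': depth becomes 5
  Position 19 ')': depth becomes 4
  Position 20 ')': depth becomes 3
  Position 21 ')': depth becomes 2
  Position 22 ')': depth becomes 1
  Position 23 ')': depth becomes 0
Maximum depth reached: 7

7


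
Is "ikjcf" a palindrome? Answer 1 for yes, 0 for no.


Input: ikjcf
Reversed: fcjki
  Compare pos 0 ('i') with pos 4 ('f'): MISMATCH
  Compare pos 1 ('k') with pos 3 ('c'): MISMATCH
Result: not a palindrome

0


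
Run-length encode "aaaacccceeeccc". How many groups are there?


Input: aaaacccceeeccc
Scanning for consecutive runs:
  Group 1: 'a' x 4 (positions 0-3)
  Group 2: 'c' x 4 (positions 4-7)
  Group 3: 'e' x 3 (positions 8-10)
  Group 4: 'c' x 3 (positions 11-13)
Total groups: 4

4


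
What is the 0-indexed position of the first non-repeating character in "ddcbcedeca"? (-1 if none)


Input: ddcbcedeca
Character frequencies:
  'a': 1
  'b': 1
  'c': 3
  'd': 3
  'e': 2
Scanning left to right for freq == 1:
  Position 0 ('d'): freq=3, skip
  Position 1 ('d'): freq=3, skip
  Position 2 ('c'): freq=3, skip
  Position 3 ('b'): unique! => answer = 3

3


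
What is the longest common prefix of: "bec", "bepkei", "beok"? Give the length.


Words: bec, bepkei, beok
  Position 0: all 'b' => match
  Position 1: all 'e' => match
  Position 2: ('c', 'p', 'o') => mismatch, stop
LCP = "be" (length 2)

2


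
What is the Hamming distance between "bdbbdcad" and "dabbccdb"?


Comparing "bdbbdcad" and "dabbccdb" position by position:
  Position 0: 'b' vs 'd' => differ
  Position 1: 'd' vs 'a' => differ
  Position 2: 'b' vs 'b' => same
  Position 3: 'b' vs 'b' => same
  Position 4: 'd' vs 'c' => differ
  Position 5: 'c' vs 'c' => same
  Position 6: 'a' vs 'd' => differ
  Position 7: 'd' vs 'b' => differ
Total differences (Hamming distance): 5

5


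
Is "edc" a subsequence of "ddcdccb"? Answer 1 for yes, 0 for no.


Check if "edc" is a subsequence of "ddcdccb"
Greedy scan:
  Position 0 ('d'): no match needed
  Position 1 ('d'): no match needed
  Position 2 ('c'): no match needed
  Position 3 ('d'): no match needed
  Position 4 ('c'): no match needed
  Position 5 ('c'): no match needed
  Position 6 ('b'): no match needed
Only matched 0/3 characters => not a subsequence

0


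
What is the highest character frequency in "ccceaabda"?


Input: ccceaabda
Character counts:
  'a': 3
  'b': 1
  'c': 3
  'd': 1
  'e': 1
Maximum frequency: 3

3


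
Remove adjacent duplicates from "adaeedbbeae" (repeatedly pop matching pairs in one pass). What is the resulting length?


Input: adaeedbbeae
Stack-based adjacent duplicate removal:
  Read 'a': push. Stack: a
  Read 'd': push. Stack: ad
  Read 'a': push. Stack: ada
  Read 'e': push. Stack: adae
  Read 'e': matches stack top 'e' => pop. Stack: ada
  Read 'd': push. Stack: adad
  Read 'b': push. Stack: adadb
  Read 'b': matches stack top 'b' => pop. Stack: adad
  Read 'e': push. Stack: adade
  Read 'a': push. Stack: adadea
  Read 'e': push. Stack: adadeae
Final stack: "adadeae" (length 7)

7


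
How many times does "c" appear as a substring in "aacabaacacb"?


Searching for "c" in "aacabaacacb"
Scanning each position:
  Position 0: "a" => no
  Position 1: "a" => no
  Position 2: "c" => MATCH
  Position 3: "a" => no
  Position 4: "b" => no
  Position 5: "a" => no
  Position 6: "a" => no
  Position 7: "c" => MATCH
  Position 8: "a" => no
  Position 9: "c" => MATCH
  Position 10: "b" => no
Total occurrences: 3

3
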